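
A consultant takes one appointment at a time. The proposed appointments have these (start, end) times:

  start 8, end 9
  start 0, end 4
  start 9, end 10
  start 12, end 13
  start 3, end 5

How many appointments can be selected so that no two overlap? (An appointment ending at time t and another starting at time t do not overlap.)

4

Sorted by end: (0,4)  (3,5)  (8,9)  (9,10)  (12,13)
take (0,4); skip (3,5); take (8,9); take (9,10); take (12,13).
Selected 4 appointments.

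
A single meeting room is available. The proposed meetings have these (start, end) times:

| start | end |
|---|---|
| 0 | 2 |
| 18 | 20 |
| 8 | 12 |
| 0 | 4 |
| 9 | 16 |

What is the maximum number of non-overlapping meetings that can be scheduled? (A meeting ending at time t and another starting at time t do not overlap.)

3

By end time: (0,2), (0,4), (8,12), (9,16), (18,20).
Pick (0,2); next start ≥ 2 → (8,12); next start ≥ 12 → (18,20).
Selected 3 meetings.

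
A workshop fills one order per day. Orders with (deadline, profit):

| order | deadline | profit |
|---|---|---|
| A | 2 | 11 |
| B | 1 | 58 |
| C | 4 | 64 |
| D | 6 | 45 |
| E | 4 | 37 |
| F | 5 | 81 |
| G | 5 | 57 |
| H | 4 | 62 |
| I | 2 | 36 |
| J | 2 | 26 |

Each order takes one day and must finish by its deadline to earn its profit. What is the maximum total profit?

By profit: F(d5,81), C(d4,64), H(d4,62), B(d1,58), G(d5,57), D(d6,45), E(d4,37), I(d2,36), J(d2,26), A(d2,11)
F→slot 5; C→slot 4; H→slot 3; B→slot 1; G→slot 2; D→slot 6; E skipped; I skipped; J skipped; A skipped.
Profit = 58 + 57 + 62 + 64 + 81 + 45 = 367

367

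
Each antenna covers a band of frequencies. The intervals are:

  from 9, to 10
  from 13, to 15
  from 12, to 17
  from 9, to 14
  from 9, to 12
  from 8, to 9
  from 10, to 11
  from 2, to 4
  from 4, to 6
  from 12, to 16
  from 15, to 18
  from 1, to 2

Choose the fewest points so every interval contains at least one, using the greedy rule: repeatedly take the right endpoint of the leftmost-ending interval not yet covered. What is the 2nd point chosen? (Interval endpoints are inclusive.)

By right end: [1,2]  [2,4]  [4,6]  [8,9]  [9,10]  [10,11]  [9,12]  [9,14]  [13,15]  [12,16]  [12,17]  [15,18]
[1,2] uncovered → point at 2; [4,6] uncovered → point at 6; [8,9] uncovered → point at 9; [10,11] uncovered → point at 11; [13,15] uncovered → point at 15.
Points: 2, 6, 9, 11, 15 (5 total).

6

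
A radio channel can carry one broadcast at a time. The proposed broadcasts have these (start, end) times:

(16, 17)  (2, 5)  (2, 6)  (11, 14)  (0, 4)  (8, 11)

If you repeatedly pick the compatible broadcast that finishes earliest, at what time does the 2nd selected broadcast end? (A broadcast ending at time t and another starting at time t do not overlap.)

11

Sort by end time and greedily take each interval whose start is ≥ the last chosen end.
Sorted by end: (0,4)  (2,5)  (2,6)  (8,11)  (11,14)  (16,17)
take (0,4); take (8,11); take (11,14); take (16,17).
Selected: (0,4) (8,11) (11,14) (16,17)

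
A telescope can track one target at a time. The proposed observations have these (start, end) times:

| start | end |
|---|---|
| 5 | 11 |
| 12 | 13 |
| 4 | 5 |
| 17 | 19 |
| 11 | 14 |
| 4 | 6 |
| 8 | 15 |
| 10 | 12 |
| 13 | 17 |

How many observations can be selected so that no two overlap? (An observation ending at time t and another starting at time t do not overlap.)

By end time: (4,5), (4,6), (5,11), (10,12), (12,13), (11,14), (8,15), (13,17), (17,19).
Pick (4,5); next start ≥ 5 → (5,11); next start ≥ 11 → (12,13); next start ≥ 13 → (13,17); next start ≥ 17 → (17,19).
Selected 5 observations.

5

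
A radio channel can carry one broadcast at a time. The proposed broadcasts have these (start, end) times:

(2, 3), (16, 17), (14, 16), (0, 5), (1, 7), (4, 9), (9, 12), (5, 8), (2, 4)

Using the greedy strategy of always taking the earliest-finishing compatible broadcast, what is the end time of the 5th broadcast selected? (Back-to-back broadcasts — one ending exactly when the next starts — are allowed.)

Sort by end time and greedily take each interval whose start is ≥ the last chosen end.
Sorted by end: (2,3)  (2,4)  (0,5)  (1,7)  (5,8)  (4,9)  (9,12)  (14,16)  (16,17)
take (2,3); take (5,8); take (9,12); take (14,16); take (16,17).
Selected: (2,3) (5,8) (9,12) (14,16) (16,17)

17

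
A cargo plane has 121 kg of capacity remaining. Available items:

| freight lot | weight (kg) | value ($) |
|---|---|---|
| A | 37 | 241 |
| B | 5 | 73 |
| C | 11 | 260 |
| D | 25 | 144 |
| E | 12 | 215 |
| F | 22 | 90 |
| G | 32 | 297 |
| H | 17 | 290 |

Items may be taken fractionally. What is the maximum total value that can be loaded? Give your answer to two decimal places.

Order: C (260/11=23.64) > E (215/12=17.92) > H (290/17=17.06) > B (73/5=14.60) > G (297/32=9.28) > A (241/37=6.51) > D (144/25=5.76) > F (90/22=4.09)
Fill: take C (11 @ 260) → take E (12 @ 215) → take H (17 @ 290) → take B (5 @ 73) → take G (32 @ 297) → take A (37 @ 241) → take 7/25 of D → 40.32; 121/121 used.
Total value = 1416.32

1416.32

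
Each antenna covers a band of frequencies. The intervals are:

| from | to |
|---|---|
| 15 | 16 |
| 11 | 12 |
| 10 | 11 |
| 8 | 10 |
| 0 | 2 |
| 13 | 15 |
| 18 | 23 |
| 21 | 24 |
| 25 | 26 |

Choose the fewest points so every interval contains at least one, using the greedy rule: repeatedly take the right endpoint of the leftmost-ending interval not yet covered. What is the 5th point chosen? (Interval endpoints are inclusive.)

Sort by right endpoint; whenever an interval is uncovered, place a point at its right end.
Sorted: [0,2] [8,10] [10,11] [11,12] [13,15] [15,16] [18,23] [21,24] [25,26]
{[0,2]} hit by 2; {[8,10],[10,11]} hit by 10; {[11,12]} hit by 12; {[13,15],[15,16]} hit by 15; {[18,23],[21,24]} hit by 23; {[25,26]} hit by 26.
Points: 2, 10, 12, 15, 23, 26 (6 total).

23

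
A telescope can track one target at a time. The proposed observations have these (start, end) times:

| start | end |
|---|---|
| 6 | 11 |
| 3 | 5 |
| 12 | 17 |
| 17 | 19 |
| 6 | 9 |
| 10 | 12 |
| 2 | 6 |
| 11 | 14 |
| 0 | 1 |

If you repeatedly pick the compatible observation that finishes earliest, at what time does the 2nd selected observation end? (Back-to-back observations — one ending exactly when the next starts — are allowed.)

Greedy by earliest finish: after sorting by end time, pick each interval compatible with the last pick.
By end time: (0,1), (3,5), (2,6), (6,9), (6,11), (10,12), (11,14), (12,17), (17,19).
Pick (0,1); next start ≥ 1 → (3,5); next start ≥ 5 → (6,9); next start ≥ 9 → (10,12); next start ≥ 12 → (12,17); next start ≥ 17 → (17,19).
Selected: (0,1) (3,5) (6,9) (10,12) (12,17) (17,19)

5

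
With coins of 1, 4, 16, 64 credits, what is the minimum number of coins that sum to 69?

3

69 − 1×64→5 − 1×4→1 − 1×1→0
Total coins = 1 + 1 + 1 = 3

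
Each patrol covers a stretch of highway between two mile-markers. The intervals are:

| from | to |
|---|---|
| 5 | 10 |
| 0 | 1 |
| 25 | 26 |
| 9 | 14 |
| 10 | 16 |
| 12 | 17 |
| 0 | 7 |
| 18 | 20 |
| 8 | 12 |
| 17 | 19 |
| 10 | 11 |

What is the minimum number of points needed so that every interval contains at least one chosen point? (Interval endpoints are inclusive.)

5

Process intervals by earliest right end; each time one isn't hit yet, stab at its right endpoint.
Sorted: [0,1] [0,7] [5,10] [10,11] [8,12] [9,14] [10,16] [12,17] [17,19] [18,20] [25,26]
{[0,1],[0,7]} hit by 1; {[5,10],[10,11],[8,12],[9,14],[10,16]} hit by 10; {[12,17],[17,19]} hit by 17; {[18,20]} hit by 20; {[25,26]} hit by 26.
Points: 1, 10, 17, 20, 26 (5 total).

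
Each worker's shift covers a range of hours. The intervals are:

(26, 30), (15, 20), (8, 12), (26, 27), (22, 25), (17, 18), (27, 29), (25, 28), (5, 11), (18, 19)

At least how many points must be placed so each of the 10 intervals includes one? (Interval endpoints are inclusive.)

Sort by right endpoint; whenever an interval is uncovered, place a point at its right end.
By right end: [5,11]  [8,12]  [17,18]  [18,19]  [15,20]  [22,25]  [26,27]  [25,28]  [27,29]  [26,30]
[5,11] uncovered → point at 11; [17,18] uncovered → point at 18; [22,25] uncovered → point at 25; [26,27] uncovered → point at 27.
Points: 11, 18, 25, 27 (4 total).

4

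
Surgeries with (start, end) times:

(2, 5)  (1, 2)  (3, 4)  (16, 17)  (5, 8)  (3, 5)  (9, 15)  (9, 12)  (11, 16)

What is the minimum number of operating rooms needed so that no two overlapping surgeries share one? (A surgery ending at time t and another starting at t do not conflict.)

3

Events (time:±→running): 1:+→1 2:-→0 2:+→1 3:+→2 3:+→3 … peak 3.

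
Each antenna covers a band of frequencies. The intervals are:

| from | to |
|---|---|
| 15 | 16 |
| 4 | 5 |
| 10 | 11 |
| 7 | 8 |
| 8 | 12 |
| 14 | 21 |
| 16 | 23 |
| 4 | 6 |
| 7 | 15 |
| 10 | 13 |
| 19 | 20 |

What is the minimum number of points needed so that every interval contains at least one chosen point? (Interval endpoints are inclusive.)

5

Sorted: [4,5] [4,6] [7,8] [10,11] [8,12] [10,13] [7,15] [15,16] [19,20] [14,21] [16,23]
{[4,5],[4,6]} hit by 5; {[7,8]} hit by 8; {[10,11],[8,12],[10,13],[7,15]} hit by 11; {[15,16]} hit by 16; {[19,20],[14,21],[16,23]} hit by 20.
Points: 5, 8, 11, 16, 20 (5 total).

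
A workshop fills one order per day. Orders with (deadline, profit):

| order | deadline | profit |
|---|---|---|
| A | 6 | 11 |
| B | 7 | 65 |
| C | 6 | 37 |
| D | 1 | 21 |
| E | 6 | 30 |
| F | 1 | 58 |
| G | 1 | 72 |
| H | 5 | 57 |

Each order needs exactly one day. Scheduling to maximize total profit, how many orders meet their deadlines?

Profit order: G=72 B=65 F=58 H=57 C=37 E=30 D=21 A=11
Assign: G→slot 1, B→slot 7, F skipped, H→slot 5, C→slot 6, E→slot 4, D skipped, A→slot 3.
Slots: [1:G] [3:A] [4:E] [5:H] [6:C] [7:B]
6 of 8 scheduled.

6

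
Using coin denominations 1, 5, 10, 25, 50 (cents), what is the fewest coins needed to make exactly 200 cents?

200 − 4×50→0
Total coins = 4 = 4

4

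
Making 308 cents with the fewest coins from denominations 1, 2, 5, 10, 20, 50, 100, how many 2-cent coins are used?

1

Greedy: take as many of the largest coin as possible, then repeat with the remainder.
308 = 3×100 + 1×5 + 1×2 + 1×1
Count of 2: 1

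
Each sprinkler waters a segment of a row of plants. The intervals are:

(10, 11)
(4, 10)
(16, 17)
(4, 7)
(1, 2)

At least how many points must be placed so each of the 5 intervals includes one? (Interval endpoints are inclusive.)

Sorted: [1,2] [4,7] [4,10] [10,11] [16,17]
{[1,2]} hit by 2; {[4,7],[4,10]} hit by 7; {[10,11]} hit by 11; {[16,17]} hit by 17.
Points: 2, 7, 11, 17 (4 total).

4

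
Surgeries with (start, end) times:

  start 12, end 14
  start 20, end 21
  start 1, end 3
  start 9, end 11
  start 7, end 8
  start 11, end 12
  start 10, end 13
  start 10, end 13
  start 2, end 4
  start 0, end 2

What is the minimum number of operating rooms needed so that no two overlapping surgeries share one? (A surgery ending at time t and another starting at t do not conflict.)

3

The answer is the maximum number of intervals overlapping at any instant.
Events (time:±→running): 0:+→1 1:+→2 2:-→1 2:+→2 3:-→1 4:-→0 7:+→1 8:-→0 9:+→1 10:+→2 10:+→3 … peak 3.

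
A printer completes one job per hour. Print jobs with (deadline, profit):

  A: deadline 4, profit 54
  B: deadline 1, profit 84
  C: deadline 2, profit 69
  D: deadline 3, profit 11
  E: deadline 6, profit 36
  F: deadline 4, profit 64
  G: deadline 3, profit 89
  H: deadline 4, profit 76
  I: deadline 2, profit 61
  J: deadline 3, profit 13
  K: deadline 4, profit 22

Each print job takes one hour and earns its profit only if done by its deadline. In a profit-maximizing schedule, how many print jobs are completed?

5

Take jobs in profit order; each goes to the latest open slot no later than its deadline.
By profit: G(d3,89), B(d1,84), H(d4,76), C(d2,69), F(d4,64), I(d2,61), A(d4,54), E(d6,36), K(d4,22), J(d3,13), D(d3,11)
G→slot 3; B→slot 1; H→slot 4; C→slot 2; F skipped; I skipped; A skipped; E→slot 6; K skipped; J skipped; D skipped.
5 of 11 scheduled.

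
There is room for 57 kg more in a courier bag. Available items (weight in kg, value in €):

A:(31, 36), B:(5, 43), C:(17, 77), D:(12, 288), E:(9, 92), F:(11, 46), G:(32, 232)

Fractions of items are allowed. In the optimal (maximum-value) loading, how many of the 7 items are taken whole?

3

Greedy by value/weight ratio, highest first.
Order: D (288/12=24.00) > E (92/9=10.22) > B (43/5=8.60) > G (232/32=7.25) > C (77/17=4.53) > F (46/11=4.18) > A (36/31=1.16)
Fill: take D (12 @ 288) → take E (9 @ 92) → take B (5 @ 43) → take 31/32 of G → 224.75; 57/57 used.
3 item(s) taken whole; one partial (take 31/32 of G).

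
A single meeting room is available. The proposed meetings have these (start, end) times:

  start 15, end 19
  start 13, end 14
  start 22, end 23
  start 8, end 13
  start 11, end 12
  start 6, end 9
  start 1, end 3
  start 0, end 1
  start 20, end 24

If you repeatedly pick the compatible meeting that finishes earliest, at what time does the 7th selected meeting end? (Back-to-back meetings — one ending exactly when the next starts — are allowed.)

Order by finish time; keep every interval that doesn't clash with the previous kept one.
Sorted by end: (0,1)  (1,3)  (6,9)  (11,12)  (8,13)  (13,14)  (15,19)  (22,23)  (20,24)
take (0,1); take (1,3); take (6,9); take (11,12); take (13,14); take (15,19); take (22,23).
Selected: (0,1) (1,3) (6,9) (11,12) (13,14) (15,19) (22,23)

23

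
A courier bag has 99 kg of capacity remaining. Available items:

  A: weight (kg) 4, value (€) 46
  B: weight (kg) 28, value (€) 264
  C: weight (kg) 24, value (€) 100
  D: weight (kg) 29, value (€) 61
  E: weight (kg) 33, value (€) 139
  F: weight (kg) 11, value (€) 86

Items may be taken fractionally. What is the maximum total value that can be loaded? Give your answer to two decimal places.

630.83

Sort by value per unit weight and fill in that order.
Ratios (sorted): A 11.50, B 9.43, F 7.82, E 4.21, C 4.17, D 2.10
take A (4 @ 46); take B (28 @ 264); take F (11 @ 86); take E (33 @ 139); take 23/24 of C → 95.83. Capacity used 99/99.
Total value = 630.83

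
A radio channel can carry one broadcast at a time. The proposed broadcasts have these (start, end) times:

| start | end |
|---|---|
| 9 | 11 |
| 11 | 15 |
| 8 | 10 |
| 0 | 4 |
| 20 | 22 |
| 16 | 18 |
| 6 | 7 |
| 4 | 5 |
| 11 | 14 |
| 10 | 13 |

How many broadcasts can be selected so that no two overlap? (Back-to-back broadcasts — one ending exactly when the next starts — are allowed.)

7

Sorted by end: (0,4)  (4,5)  (6,7)  (8,10)  (9,11)  (10,13)  (11,14)  (11,15)  (16,18)  (20,22)
take (0,4); take (4,5); take (6,7); take (8,10); skip (9,11); take (10,13); skip (11,15); take (16,18); take (20,22).
Selected 7 broadcasts.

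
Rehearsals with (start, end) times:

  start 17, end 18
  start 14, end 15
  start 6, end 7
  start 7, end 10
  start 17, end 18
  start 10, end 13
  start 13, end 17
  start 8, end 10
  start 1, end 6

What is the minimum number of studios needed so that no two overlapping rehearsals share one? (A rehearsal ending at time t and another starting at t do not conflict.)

2

The answer is the maximum number of intervals overlapping at any instant.
starts: [1, 6, 7, 8, 10, 13, 14, 17, 17]
ends:   [6, 7, 10, 10, 13, 15, 17, 18, 18]
s1→1 e6→0 s6→1 e7→0 s7→1 s8→2  — peak 2.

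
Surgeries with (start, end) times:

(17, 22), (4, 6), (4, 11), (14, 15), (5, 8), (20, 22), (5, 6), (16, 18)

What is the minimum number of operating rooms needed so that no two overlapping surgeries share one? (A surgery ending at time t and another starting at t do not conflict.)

starts: [4, 4, 5, 5, 14, 16, 17, 20]
ends:   [6, 6, 8, 11, 15, 18, 22, 22]
s4→1 s4→2 s5→3 s5→4  — peak 4.

4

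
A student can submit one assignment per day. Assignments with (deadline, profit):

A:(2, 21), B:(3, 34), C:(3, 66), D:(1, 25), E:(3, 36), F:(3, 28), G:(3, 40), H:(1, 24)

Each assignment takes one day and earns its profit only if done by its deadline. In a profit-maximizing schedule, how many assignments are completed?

Take jobs in profit order; each goes to the latest open slot no later than its deadline.
By profit: C(d3,66), G(d3,40), E(d3,36), B(d3,34), F(d3,28), D(d1,25), H(d1,24), A(d2,21)
C→slot 3; G→slot 2; E→slot 1; B skipped; F skipped; D skipped; H skipped; A skipped.
3 of 8 scheduled.

3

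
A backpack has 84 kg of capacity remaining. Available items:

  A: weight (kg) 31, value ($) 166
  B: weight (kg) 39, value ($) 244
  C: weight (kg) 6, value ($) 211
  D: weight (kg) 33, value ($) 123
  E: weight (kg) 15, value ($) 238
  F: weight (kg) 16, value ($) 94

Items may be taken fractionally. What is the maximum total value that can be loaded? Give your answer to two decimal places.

829.84

Order: C (211/6=35.17) > E (238/15=15.87) > B (244/39=6.26) > F (94/16=5.88) > A (166/31=5.35) > D (123/33=3.73)
Fill: take C (6 @ 211) → take E (15 @ 238) → take B (39 @ 244) → take F (16 @ 94) → take 8/31 of A → 42.84; 84/84 used.
Total value = 829.84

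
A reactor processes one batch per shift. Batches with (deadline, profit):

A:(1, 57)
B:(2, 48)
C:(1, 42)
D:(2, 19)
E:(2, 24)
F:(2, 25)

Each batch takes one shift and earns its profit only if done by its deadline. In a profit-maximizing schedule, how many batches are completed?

Take jobs in profit order; each goes to the latest open slot no later than its deadline.
By profit: A(d1,57), B(d2,48), C(d1,42), F(d2,25), E(d2,24), D(d2,19)
A→slot 1; B→slot 2; C skipped; F skipped; E skipped; D skipped.
2 of 6 scheduled.

2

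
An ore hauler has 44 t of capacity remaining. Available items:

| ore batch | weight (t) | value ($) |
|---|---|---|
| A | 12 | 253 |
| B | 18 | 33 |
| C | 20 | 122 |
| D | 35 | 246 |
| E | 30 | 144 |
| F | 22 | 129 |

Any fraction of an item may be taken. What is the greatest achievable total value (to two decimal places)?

Ratios (sorted): A 21.08, D 7.03, C 6.10, F 5.86, E 4.80, B 1.83
take A (12 @ 253); take 32/35 of D → 224.91. Capacity used 44/44.
Total value = 477.91

477.91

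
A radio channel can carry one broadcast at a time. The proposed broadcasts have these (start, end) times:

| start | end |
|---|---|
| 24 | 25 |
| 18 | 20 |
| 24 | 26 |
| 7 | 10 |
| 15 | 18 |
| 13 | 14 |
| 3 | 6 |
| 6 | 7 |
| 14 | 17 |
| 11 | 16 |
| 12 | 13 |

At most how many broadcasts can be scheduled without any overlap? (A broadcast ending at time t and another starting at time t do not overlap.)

8

Greedy by earliest finish: after sorting by end time, pick each interval compatible with the last pick.
Sorted by end: (3,6)  (6,7)  (7,10)  (12,13)  (13,14)  (11,16)  (14,17)  (15,18)  (18,20)  (24,25)  (24,26)
take (3,6); take (6,7); take (7,10); take (12,13); take (13,14); take (14,17); take (18,20); take (24,25).
Selected 8 broadcasts.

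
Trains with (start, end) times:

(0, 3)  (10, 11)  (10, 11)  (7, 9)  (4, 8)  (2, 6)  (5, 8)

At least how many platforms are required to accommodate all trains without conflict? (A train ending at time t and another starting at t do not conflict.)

Count concurrent intervals with a sweep; the peak is the room count.
starts: [0, 2, 4, 5, 7, 10, 10]
ends:   [3, 6, 8, 8, 9, 11, 11]
s0→1 s2→2 e3→1 s4→2 s5→3  — peak 3.

3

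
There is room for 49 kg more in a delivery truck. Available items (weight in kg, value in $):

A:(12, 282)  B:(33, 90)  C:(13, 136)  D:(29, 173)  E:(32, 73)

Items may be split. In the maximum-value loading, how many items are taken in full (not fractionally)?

Greedy by value/weight ratio, highest first.
Order: A (282/12=23.50) > C (136/13=10.46) > D (173/29=5.97) > B (90/33=2.73) > E (73/32=2.28)
Fill: take A (12 @ 282) → take C (13 @ 136) → take 24/29 of D → 143.17; 49/49 used.
2 item(s) taken whole; one partial (take 24/29 of D).

2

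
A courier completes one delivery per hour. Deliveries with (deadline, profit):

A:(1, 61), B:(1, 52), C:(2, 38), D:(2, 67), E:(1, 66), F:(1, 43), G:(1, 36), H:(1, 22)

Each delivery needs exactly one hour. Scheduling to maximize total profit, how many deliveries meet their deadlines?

2

By profit: D(d2,67), E(d1,66), A(d1,61), B(d1,52), F(d1,43), C(d2,38), G(d1,36), H(d1,22)
D→slot 2; E→slot 1; A skipped; B skipped; F skipped; C skipped; G skipped; H skipped.
2 of 8 scheduled.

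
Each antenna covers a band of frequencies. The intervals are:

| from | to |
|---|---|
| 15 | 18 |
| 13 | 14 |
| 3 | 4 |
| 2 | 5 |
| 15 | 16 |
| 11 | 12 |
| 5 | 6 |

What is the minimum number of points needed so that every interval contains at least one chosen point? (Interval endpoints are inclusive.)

5

Sorted: [3,4] [2,5] [5,6] [11,12] [13,14] [15,16] [15,18]
{[3,4],[2,5]} hit by 4; {[5,6]} hit by 6; {[11,12]} hit by 12; {[13,14]} hit by 14; {[15,16],[15,18]} hit by 16.
Points: 4, 6, 12, 14, 16 (5 total).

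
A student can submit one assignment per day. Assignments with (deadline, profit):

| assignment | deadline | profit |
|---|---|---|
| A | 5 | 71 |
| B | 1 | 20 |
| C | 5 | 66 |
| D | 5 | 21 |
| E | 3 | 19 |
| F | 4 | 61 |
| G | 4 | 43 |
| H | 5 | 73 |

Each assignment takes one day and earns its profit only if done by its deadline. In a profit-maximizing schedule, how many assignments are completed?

Sort by profit descending; place each in the latest free slot ≤ its deadline.
By profit: H(d5,73), A(d5,71), C(d5,66), F(d4,61), G(d4,43), D(d5,21), B(d1,20), E(d3,19)
H→slot 5; A→slot 4; C→slot 3; F→slot 2; G→slot 1; D skipped; B skipped; E skipped.
5 of 8 scheduled.

5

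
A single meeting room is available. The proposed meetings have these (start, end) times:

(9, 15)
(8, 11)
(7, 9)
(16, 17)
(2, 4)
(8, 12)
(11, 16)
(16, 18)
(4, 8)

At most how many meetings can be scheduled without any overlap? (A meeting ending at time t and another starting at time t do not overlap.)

Sort by end time and greedily take each interval whose start is ≥ the last chosen end.
By end time: (2,4), (4,8), (7,9), (8,11), (8,12), (9,15), (11,16), (16,17), (16,18).
Pick (2,4); next start ≥ 4 → (4,8); next start ≥ 8 → (8,11); next start ≥ 11 → (11,16); next start ≥ 16 → (16,17).
Selected 5 meetings.

5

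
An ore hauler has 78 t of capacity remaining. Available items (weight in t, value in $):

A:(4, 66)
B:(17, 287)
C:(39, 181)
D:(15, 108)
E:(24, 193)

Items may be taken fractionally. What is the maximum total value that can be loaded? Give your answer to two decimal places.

737.54

Greedy by value/weight ratio, highest first.
Order: B (287/17=16.88) > A (66/4=16.50) > E (193/24=8.04) > D (108/15=7.20) > C (181/39=4.64)
Fill: take B (17 @ 287) → take A (4 @ 66) → take E (24 @ 193) → take D (15 @ 108) → take 18/39 of C → 83.54; 78/78 used.
Total value = 737.54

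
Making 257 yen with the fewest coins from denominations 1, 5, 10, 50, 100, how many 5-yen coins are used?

1

Greedy: take as many of the largest coin as possible, then repeat with the remainder.
257 = 2×100 + 1×50 + 1×5 + 2×1
Count of 5: 1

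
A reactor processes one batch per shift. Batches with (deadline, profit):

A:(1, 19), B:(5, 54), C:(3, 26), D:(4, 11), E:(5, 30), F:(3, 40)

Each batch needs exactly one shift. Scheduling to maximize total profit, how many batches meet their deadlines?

Take jobs in profit order; each goes to the latest open slot no later than its deadline.
By profit: B(d5,54), F(d3,40), E(d5,30), C(d3,26), A(d1,19), D(d4,11)
B→slot 5; F→slot 3; E→slot 4; C→slot 2; A→slot 1; D skipped.
5 of 6 scheduled.

5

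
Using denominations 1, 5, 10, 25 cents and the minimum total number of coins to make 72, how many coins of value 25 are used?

Use the largest denomination that fits, subtract, and repeat.
72 = 2×25 + 2×10 + 2×1
Count of 25: 2

2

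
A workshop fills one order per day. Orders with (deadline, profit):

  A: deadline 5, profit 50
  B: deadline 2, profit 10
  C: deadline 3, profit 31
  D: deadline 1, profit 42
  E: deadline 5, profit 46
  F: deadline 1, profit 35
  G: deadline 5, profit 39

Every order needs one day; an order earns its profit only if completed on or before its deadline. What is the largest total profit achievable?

By profit: A(d5,50), E(d5,46), D(d1,42), G(d5,39), F(d1,35), C(d3,31), B(d2,10)
A→slot 5; E→slot 4; D→slot 1; G→slot 3; F skipped; C→slot 2; B skipped.
Profit = 42 + 31 + 39 + 46 + 50 = 208

208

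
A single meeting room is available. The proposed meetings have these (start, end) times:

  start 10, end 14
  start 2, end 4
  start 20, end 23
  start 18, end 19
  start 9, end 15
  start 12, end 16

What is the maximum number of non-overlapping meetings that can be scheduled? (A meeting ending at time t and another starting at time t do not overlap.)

By end time: (2,4), (10,14), (9,15), (12,16), (18,19), (20,23).
Pick (2,4); next start ≥ 4 → (10,14); next start ≥ 14 → (18,19); next start ≥ 19 → (20,23).
Selected 4 meetings.

4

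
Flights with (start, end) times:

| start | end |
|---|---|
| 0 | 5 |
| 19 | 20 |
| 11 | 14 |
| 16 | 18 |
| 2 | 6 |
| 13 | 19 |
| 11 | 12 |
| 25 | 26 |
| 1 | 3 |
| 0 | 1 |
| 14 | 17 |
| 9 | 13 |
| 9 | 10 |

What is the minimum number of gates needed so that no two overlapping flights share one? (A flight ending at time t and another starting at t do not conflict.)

3

Events (time:±→running): 0:+→1 0:+→2 1:-→1 1:+→2 2:+→3 … peak 3.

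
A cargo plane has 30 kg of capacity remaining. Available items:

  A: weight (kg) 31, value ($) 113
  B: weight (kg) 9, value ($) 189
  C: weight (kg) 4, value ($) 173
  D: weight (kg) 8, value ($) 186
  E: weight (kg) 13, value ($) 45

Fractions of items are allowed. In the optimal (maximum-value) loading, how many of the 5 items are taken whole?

3

Ratios (sorted): C 43.25, D 23.25, B 21.00, A 3.65, E 3.46
take C (4 @ 173); take D (8 @ 186); take B (9 @ 189); take 9/31 of A → 32.81. Capacity used 30/30.
3 item(s) taken whole; one partial (take 9/31 of A).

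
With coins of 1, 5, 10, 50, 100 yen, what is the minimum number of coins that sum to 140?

Use the largest denomination that fits, subtract, and repeat.
140 = 1×100 + 4×10
Total coins = 1 + 4 = 5

5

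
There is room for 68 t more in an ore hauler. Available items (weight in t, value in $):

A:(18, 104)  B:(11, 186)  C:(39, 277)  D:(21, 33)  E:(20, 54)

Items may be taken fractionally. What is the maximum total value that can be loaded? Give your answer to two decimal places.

567.00

Sort by value per unit weight and fill in that order.
Order: B (186/11=16.91) > C (277/39=7.10) > A (104/18=5.78) > E (54/20=2.70) > D (33/21=1.57)
Fill: take B (11 @ 186) → take C (39 @ 277) → take A (18 @ 104); 68/68 used.
Total value = 567.00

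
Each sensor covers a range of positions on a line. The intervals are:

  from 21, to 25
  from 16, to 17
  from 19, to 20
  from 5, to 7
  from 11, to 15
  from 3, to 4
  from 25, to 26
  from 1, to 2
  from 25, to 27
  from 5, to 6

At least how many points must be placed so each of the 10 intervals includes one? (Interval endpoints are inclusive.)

By right end: [1,2]  [3,4]  [5,6]  [5,7]  [11,15]  [16,17]  [19,20]  [21,25]  [25,26]  [25,27]
[1,2] uncovered → point at 2; [3,4] uncovered → point at 4; [5,6] uncovered → point at 6; [11,15] uncovered → point at 15; [16,17] uncovered → point at 17; [19,20] uncovered → point at 20; [21,25] uncovered → point at 25.
Points: 2, 4, 6, 15, 17, 20, 25 (7 total).

7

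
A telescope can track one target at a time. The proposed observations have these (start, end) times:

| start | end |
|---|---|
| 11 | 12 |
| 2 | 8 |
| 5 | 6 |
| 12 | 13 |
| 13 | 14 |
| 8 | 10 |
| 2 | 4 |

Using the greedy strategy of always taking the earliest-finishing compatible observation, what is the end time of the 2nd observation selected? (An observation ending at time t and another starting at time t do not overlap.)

6

Sort by end time and greedily take each interval whose start is ≥ the last chosen end.
Sorted by end: (2,4)  (5,6)  (2,8)  (8,10)  (11,12)  (12,13)  (13,14)
take (2,4); take (5,6); skip (2,8); take (8,10); take (11,12); take (12,13); take (13,14).
Selected: (2,4) (5,6) (8,10) (11,12) (12,13) (13,14)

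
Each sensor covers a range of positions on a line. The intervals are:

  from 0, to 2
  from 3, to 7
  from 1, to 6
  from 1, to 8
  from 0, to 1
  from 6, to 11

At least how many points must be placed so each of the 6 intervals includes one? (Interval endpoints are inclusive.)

2

Sorted: [0,1] [0,2] [1,6] [3,7] [1,8] [6,11]
{[0,1],[0,2],[1,6]} hit by 1; {[3,7],[1,8],[6,11]} hit by 7.
Points: 1, 7 (2 total).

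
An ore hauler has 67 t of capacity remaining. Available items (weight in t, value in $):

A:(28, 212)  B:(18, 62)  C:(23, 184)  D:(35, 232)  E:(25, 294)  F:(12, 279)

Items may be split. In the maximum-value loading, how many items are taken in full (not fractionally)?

Greedy by value/weight ratio, highest first.
Ratios (sorted): F 23.25, E 11.76, C 8.00, A 7.57, D 6.63, B 3.44
take F (12 @ 279); take E (25 @ 294); take C (23 @ 184); take 7/28 of A → 53.00. Capacity used 67/67.
3 item(s) taken whole; one partial (take 7/28 of A).

3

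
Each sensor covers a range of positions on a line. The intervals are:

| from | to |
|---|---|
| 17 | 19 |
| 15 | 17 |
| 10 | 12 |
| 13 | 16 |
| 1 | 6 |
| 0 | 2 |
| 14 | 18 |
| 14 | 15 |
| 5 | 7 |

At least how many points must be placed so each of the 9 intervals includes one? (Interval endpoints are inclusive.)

Process intervals by earliest right end; each time one isn't hit yet, stab at its right endpoint.
By right end: [0,2]  [1,6]  [5,7]  [10,12]  [14,15]  [13,16]  [15,17]  [14,18]  [17,19]
[0,2] uncovered → point at 2; [5,7] uncovered → point at 7; [10,12] uncovered → point at 12; [14,15] uncovered → point at 15; [17,19] uncovered → point at 19.
Points: 2, 7, 12, 15, 19 (5 total).

5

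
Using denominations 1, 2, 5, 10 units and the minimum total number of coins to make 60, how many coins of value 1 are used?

60 − 6×10→0
Count of 1: 0

0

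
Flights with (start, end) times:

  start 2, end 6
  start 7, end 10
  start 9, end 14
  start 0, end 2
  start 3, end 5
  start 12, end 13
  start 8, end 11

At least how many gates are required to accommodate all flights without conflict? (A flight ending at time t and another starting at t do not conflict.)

The answer is the maximum number of intervals overlapping at any instant.
Events (time:±→running): 0:+→1 2:-→0 2:+→1 3:+→2 5:-→1 6:-→0 7:+→1 8:+→2 9:+→3 … peak 3.

3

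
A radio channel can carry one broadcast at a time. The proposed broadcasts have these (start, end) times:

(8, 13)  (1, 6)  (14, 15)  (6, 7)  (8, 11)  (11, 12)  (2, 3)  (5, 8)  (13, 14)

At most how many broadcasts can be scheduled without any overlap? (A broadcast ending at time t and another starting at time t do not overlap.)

Sorted by end: (2,3)  (1,6)  (6,7)  (5,8)  (8,11)  (11,12)  (8,13)  (13,14)  (14,15)
take (2,3); take (6,7); take (8,11); take (11,12); skip (8,13); take (13,14); take (14,15).
Selected 6 broadcasts.

6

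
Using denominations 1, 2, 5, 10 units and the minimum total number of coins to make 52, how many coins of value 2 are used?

Use the largest denomination that fits, subtract, and repeat.
52 = 5×10 + 1×2
Count of 2: 1

1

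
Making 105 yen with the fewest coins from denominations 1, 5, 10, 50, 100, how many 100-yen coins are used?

Use the largest denomination that fits, subtract, and repeat.
105 = 1×100 + 1×5
Count of 100: 1

1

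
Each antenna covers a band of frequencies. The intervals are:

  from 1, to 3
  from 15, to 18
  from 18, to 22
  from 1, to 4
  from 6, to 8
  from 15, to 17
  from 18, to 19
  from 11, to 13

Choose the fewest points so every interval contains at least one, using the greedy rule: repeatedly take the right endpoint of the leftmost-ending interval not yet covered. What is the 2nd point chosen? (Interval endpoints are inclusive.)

8

By right end: [1,3]  [1,4]  [6,8]  [11,13]  [15,17]  [15,18]  [18,19]  [18,22]
[1,3] uncovered → point at 3; [6,8] uncovered → point at 8; [11,13] uncovered → point at 13; [15,17] uncovered → point at 17; [18,19] uncovered → point at 19.
Points: 3, 8, 13, 17, 19 (5 total).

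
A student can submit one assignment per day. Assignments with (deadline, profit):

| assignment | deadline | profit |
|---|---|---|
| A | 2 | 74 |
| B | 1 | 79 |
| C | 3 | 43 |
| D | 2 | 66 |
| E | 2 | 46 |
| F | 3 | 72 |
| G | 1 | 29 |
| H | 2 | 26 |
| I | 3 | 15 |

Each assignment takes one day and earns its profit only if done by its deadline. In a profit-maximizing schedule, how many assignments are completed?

Sort by profit descending; place each in the latest free slot ≤ its deadline.
By profit: B(d1,79), A(d2,74), F(d3,72), D(d2,66), E(d2,46), C(d3,43), G(d1,29), H(d2,26), I(d3,15)
B→slot 1; A→slot 2; F→slot 3; D skipped; E skipped; C skipped; G skipped; H skipped; I skipped.
3 of 9 scheduled.

3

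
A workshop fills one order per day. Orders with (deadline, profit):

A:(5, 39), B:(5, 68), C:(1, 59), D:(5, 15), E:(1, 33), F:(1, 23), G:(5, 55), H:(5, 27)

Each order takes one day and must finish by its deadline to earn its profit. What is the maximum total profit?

248

Take jobs in profit order; each goes to the latest open slot no later than its deadline.
By profit: B(d5,68), C(d1,59), G(d5,55), A(d5,39), E(d1,33), H(d5,27), F(d1,23), D(d5,15)
B→slot 5; C→slot 1; G→slot 4; A→slot 3; E skipped; H→slot 2; F skipped; D skipped.
Profit = 59 + 27 + 39 + 55 + 68 = 248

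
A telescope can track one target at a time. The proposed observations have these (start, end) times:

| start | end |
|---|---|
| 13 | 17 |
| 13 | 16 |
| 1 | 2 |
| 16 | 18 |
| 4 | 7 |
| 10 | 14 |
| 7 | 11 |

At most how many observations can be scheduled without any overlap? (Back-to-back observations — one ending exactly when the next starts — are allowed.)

Greedy by earliest finish: after sorting by end time, pick each interval compatible with the last pick.
By end time: (1,2), (4,7), (7,11), (10,14), (13,16), (13,17), (16,18).
Pick (1,2); next start ≥ 2 → (4,7); next start ≥ 7 → (7,11); next start ≥ 11 → (13,16); next start ≥ 16 → (16,18).
Selected 5 observations.

5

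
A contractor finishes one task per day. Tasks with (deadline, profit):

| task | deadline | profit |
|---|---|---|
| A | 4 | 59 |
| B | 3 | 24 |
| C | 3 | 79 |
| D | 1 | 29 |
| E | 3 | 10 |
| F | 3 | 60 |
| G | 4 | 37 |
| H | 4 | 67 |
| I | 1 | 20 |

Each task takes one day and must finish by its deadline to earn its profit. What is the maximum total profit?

Sort by profit descending; place each in the latest free slot ≤ its deadline.
Profit order: C=79 H=67 F=60 A=59 G=37 D=29 B=24 I=20 E=10
Assign: C→slot 3, H→slot 4, F→slot 2, A→slot 1, G skipped, D skipped, B skipped, I skipped, E skipped.
Slots: [1:A] [2:F] [3:C] [4:H]
Profit = 59 + 60 + 79 + 67 = 265

265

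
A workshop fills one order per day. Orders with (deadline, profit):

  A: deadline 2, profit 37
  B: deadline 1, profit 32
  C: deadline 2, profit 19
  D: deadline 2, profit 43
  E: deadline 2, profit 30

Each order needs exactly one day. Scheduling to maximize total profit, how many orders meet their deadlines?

2

Sort by profit descending; place each in the latest free slot ≤ its deadline.
By profit: D(d2,43), A(d2,37), B(d1,32), E(d2,30), C(d2,19)
D→slot 2; A→slot 1; B skipped; E skipped; C skipped.
2 of 5 scheduled.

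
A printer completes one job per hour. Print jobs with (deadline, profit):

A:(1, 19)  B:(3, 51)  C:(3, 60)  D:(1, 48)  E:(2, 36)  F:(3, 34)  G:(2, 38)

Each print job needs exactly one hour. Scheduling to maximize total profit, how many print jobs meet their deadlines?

Sort by profit descending; place each in the latest free slot ≤ its deadline.
By profit: C(d3,60), B(d3,51), D(d1,48), G(d2,38), E(d2,36), F(d3,34), A(d1,19)
C→slot 3; B→slot 2; D→slot 1; G skipped; E skipped; F skipped; A skipped.
3 of 7 scheduled.

3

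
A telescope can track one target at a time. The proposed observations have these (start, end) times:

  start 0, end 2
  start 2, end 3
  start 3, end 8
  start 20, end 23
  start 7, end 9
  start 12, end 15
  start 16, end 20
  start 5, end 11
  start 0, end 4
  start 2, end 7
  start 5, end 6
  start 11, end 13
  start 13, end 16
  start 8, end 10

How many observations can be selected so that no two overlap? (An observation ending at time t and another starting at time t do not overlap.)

8

By end time: (0,2), (2,3), (0,4), (5,6), (2,7), (3,8), (7,9), (8,10), (5,11), (11,13), (12,15), (13,16), (16,20), (20,23).
Pick (0,2); next start ≥ 2 → (2,3); next start ≥ 3 → (5,6); next start ≥ 6 → (7,9); next start ≥ 9 → (11,13); next start ≥ 13 → (13,16); next start ≥ 16 → (16,20); next start ≥ 20 → (20,23).
Selected 8 observations.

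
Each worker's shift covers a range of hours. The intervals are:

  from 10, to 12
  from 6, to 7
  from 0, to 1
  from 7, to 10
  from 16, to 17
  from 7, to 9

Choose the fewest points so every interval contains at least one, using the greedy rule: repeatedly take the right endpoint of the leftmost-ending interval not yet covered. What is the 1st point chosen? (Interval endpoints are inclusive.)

1

Process intervals by earliest right end; each time one isn't hit yet, stab at its right endpoint.
Sorted: [0,1] [6,7] [7,9] [7,10] [10,12] [16,17]
{[0,1]} hit by 1; {[6,7],[7,9],[7,10]} hit by 7; {[10,12]} hit by 12; {[16,17]} hit by 17.
Points: 1, 7, 12, 17 (4 total).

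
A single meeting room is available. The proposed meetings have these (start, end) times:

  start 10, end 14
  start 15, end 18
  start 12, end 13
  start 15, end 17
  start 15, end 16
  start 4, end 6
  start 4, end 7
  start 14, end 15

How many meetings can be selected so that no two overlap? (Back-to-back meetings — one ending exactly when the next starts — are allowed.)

Greedy by earliest finish: after sorting by end time, pick each interval compatible with the last pick.
By end time: (4,6), (4,7), (12,13), (10,14), (14,15), (15,16), (15,17), (15,18).
Pick (4,6); next start ≥ 6 → (12,13); next start ≥ 13 → (14,15); next start ≥ 15 → (15,16).
Selected 4 meetings.

4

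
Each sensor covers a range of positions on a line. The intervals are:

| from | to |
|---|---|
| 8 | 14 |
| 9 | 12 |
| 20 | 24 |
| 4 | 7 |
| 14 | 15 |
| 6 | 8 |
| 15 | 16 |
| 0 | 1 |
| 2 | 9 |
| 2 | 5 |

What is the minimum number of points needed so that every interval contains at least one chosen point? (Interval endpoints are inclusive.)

6

Process intervals by earliest right end; each time one isn't hit yet, stab at its right endpoint.
By right end: [0,1]  [2,5]  [4,7]  [6,8]  [2,9]  [9,12]  [8,14]  [14,15]  [15,16]  [20,24]
[0,1] uncovered → point at 1; [2,5] uncovered → point at 5; [6,8] uncovered → point at 8; [9,12] uncovered → point at 12; [14,15] uncovered → point at 15; [20,24] uncovered → point at 24.
Points: 1, 5, 8, 12, 15, 24 (6 total).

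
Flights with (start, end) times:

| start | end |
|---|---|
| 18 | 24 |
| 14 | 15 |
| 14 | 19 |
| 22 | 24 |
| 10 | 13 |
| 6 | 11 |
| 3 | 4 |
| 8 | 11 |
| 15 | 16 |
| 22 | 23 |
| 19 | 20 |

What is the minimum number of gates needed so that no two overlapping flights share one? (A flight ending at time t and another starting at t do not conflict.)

3

Count concurrent intervals with a sweep; the peak is the room count.
Events (time:±→running): 3:+→1 4:-→0 6:+→1 8:+→2 10:+→3 … peak 3.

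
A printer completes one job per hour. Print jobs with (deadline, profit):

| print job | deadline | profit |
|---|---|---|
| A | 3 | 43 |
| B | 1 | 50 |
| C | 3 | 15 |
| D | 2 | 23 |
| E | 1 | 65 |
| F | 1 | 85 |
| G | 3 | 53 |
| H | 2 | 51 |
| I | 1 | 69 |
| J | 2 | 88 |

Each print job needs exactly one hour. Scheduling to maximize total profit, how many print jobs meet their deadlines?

Profit order: J=88 F=85 I=69 E=65 G=53 H=51 B=50 A=43 D=23 C=15
Assign: J→slot 2, F→slot 1, I skipped, E skipped, G→slot 3, H skipped, B skipped, A skipped, D skipped, C skipped.
Slots: [1:F] [2:J] [3:G]
3 of 10 scheduled.

3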